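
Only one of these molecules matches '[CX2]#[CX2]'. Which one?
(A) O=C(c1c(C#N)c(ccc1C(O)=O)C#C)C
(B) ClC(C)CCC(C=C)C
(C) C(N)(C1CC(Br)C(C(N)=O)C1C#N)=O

A

[CX2]#[CX2] describes a carbon-carbon triple bond (an alkyne).
(A) contains an ethynyl group (-C#CH), which satisfies every atom and bond constraint.
(B) has a vinyl group (-CH=CH2) but the C=C is a double bond; both carbons are CX3, not CX2.
(C) has a nitrile (-C#N) but the triple bond is C#N, not C#C.
So the answer is (A).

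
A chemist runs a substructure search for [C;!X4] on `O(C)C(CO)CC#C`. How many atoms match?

The query [C;!X4] means: aliphatic carbon that does not have four total connections.
Check the 8 heavy atoms by environment: 4× C (X4) → no; 2× C (X2) → match; 2× O (X2) → no.
That gives 2 matching atoms.

2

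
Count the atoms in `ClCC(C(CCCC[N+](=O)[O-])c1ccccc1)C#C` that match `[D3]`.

4

Check the 19 heavy atoms by environment: 6× C (D2) → no; 2× C (D3) → match; 1× Cl (D1) → no; 1× N (charge +1, D3) → match; 1× O (charge -1, D1) → no; 1× O (D1) → no; 1× C (D1) → no; 1× c (aromatic, D3) → match; 5× c (aromatic, D2) → no.
Summing the matching environments: 2 + 1 + 1 = 4 matching atoms.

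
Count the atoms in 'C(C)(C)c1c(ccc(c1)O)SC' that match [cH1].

3

The query [cH1] means: aromatic carbon bearing exactly one hydrogen.
Check the 12 heavy atoms by environment: 3× c (aromatic, H1) → match; 3× c (aromatic, H0) → no; 1× O (H1) → no; 1× C (H1) → no; 3× C (H3) → no; 1× S (H0) → no.
That gives 3 matching atoms.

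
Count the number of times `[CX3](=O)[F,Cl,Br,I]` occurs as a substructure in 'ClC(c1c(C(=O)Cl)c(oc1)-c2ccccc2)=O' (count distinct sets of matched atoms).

2

[CX3](=O)[F,Cl,Br,I] is the SMARTS for an acyl halide: a carbonyl carbon bonded to a halogen.
The molecule carries 2 separate instances of an acyl chloride (-C(=O)Cl) meeting every constraint; each maps to a distinct set of atoms, giving 2 matches.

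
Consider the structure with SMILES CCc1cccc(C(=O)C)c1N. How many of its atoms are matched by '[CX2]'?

0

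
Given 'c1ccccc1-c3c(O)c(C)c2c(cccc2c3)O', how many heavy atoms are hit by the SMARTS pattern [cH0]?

7

The query [cH0] means: aromatic carbon with no attached hydrogen (substituted or ring-fusion).
Check the 19 heavy atoms by environment: 7× c (aromatic, H0) → match; 9× c (aromatic, H1) → no; 1× C (H3) → no; 2× O (H1) → no.
That gives 7 matching atoms.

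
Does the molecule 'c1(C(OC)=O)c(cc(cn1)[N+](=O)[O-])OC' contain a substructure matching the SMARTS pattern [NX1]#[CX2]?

The pattern [NX1]#[CX2] describes a nitrogen triple-bonded to a two-connected carbon — a nitrile.
The closest candidate here is a nitro group (-[N+](=O)[O-]), but there is no C#N triple bond. No other fragment satisfies the full query, so there is no match.

No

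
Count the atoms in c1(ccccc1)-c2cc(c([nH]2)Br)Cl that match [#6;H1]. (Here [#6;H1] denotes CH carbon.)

6

The query [#6;H1] means: any carbon bearing exactly one hydrogen.
Check the 13 heavy atoms by environment: 1× n (aromatic, H1) → no; 4× c (aromatic, H0) → no; 6× c (aromatic, H1) → match; 1× Br (H0) → no; 1× Cl (H0) → no.
That gives 6 matching atoms.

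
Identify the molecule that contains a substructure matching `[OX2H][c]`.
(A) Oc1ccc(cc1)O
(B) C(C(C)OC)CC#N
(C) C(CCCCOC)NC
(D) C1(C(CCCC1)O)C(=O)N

[OX2H][c] describes a hydroxyl oxygen attached to an aromatic carbon (a phenol).
(A) contains a hydroxyl group (-OH), which satisfies every atom and bond constraint.
(B) has a methoxy ether (-OCH3) but the oxygen has H0, not H1.
(C) has a methoxy ether (-OCH3) but the oxygen has H0, not H1.
(D) has a hydroxyl group (-OH) but the -OH is on an aliphatic carbon, not an aromatic c.
So the answer is (A).

A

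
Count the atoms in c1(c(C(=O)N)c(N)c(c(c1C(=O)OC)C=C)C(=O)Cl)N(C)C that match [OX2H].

0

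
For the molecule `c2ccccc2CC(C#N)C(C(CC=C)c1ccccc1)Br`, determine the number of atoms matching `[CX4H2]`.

2

The query [CX4H2] means: sp3 carbon (X4) with exactly two hydrogens.
Check the 22 heavy atoms by environment: 2× C (H2, X4) → match; 3× C (H1, X4) → no; 1× C (H0, X2) → no; 1× N (H0, X1) → no; 2× c (aromatic, H0, X3) → no; 10× c (aromatic, H1, X3) → no; 1× Br (H0, X1) → no; 1× C (H1, X3) → no; 1× C (H2, X3) → no.
That gives 2 matching atoms.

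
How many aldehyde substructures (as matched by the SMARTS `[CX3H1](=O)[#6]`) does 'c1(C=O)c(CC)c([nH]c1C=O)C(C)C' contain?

[CX3H1](=O)[#6] is the SMARTS for an aldehyde: an sp2 carbon with one H, double-bonded to O and single-bonded to carbon.
The molecule carries 2 separate instances of an aldehyde (-CHO) meeting every constraint; each maps to a distinct set of atoms, giving 2 matches.

2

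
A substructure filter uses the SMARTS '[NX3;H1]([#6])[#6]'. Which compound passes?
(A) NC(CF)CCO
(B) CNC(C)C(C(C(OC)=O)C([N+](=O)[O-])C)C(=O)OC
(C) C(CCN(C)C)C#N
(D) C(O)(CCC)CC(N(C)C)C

[NX3;H1]([#6])[#6] describes a trivalent nitrogen with one H, bonded to two carbons (a secondary amine).
(A) has a primary amino group (-NH2) but the nitrogen has H2 and only one carbon neighbour.
(B) contains an N-methylamino group (-NHCH3), which satisfies every atom and bond constraint.
(C) has a dimethylamino group (-N(CH3)2) but the nitrogen has H0, not H1.
(D) has a dimethylamino group (-N(CH3)2) but the nitrogen has H0, not H1.
So the answer is (B).

B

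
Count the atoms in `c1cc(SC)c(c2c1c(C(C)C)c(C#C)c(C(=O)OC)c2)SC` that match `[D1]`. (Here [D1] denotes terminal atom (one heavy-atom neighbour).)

7

The query [D1] means: atom with exactly one heavy-atom neighbour (degree 1).
Check the 23 heavy atoms by environment: 7× c (aromatic, D3) → no; 3× c (aromatic, D2) → no; 2× C (D3) → no; 1× O (D1) → match; 1× O (D2) → no; 6× C (D1) → match; 2× S (D2) → no; 1× C (D2) → no.
Summing the matching environments: 1 + 6 = 7 matching atoms.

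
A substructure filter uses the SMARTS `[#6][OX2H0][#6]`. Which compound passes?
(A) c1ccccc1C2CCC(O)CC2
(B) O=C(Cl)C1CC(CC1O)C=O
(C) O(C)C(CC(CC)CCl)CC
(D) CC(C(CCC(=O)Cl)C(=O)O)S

C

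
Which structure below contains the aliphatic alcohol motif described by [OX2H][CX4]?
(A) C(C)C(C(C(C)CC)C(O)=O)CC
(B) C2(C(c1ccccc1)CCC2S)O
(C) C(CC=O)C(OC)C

B

[OX2H][CX4] describes a hydroxyl oxygen bound to an sp3 (X4) carbon (an aliphatic alcohol).
(A) has a carboxylic acid group (-C(=O)OH) but the -OH is on a CX3 carbonyl carbon, not a CX4 carbon.
(B) contains a hydroxyl group (-OH), which satisfies every atom and bond constraint.
(C) has a methoxy ether (-OCH3) but the oxygen has H0 (ether), not H1.
So the answer is (B).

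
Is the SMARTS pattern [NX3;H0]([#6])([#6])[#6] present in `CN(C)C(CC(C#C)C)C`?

Yes

The pattern [NX3;H0]([#6])([#6])[#6] describes a trivalent nitrogen with no H, bonded to three carbons — a tertiary amine.
The molecule carries a dimethylamino group (-N(CH3)2), whose atoms satisfy every constraint of the query, so the pattern matches.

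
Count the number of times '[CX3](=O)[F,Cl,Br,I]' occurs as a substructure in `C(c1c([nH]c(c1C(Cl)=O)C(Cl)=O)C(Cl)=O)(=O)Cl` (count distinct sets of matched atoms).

[CX3](=O)[F,Cl,Br,I] is the SMARTS for an acyl halide: a carbonyl carbon bonded to a halogen.
The molecule carries 4 separate instances of an acyl chloride (-C(=O)Cl) meeting every constraint; each maps to a distinct set of atoms, giving 4 matches.

4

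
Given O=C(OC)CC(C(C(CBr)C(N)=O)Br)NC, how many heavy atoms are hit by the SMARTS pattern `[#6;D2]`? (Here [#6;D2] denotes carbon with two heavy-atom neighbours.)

The query [#6;D2] means: any carbon bonded to exactly two heavy atoms.
Check the 16 heavy atoms by environment: 2× C (D2) → match; 5× C (D3) → no; 2× O (D1) → no; 1× N (D1) → no; 2× Br (D1) → no; 1× O (D2) → no; 2× C (D1) → no; 1× N (D2) → no.
That gives 2 matching atoms.

2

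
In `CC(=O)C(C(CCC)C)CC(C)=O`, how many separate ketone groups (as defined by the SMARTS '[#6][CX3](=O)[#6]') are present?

2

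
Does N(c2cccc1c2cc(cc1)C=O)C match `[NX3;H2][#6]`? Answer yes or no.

No

The pattern [NX3;H2][#6] describes a trivalent nitrogen with two H attached to carbon — a primary amine.
The closest candidate here is an N-methylamino group (-NHCH3), but the nitrogen bears two carbons and only one H (H1), not H2. No other fragment satisfies the full query, so there is no match.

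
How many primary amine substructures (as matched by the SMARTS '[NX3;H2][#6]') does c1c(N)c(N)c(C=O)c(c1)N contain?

3

[NX3;H2][#6] is the SMARTS for a primary amine: a trivalent nitrogen with two H attached to carbon.
The molecule carries 3 separate instances of a primary amino group (-NH2) meeting every constraint; each maps to a distinct set of atoms, giving 3 matches.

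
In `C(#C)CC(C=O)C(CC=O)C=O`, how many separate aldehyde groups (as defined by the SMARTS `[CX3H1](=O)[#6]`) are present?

[CX3H1](=O)[#6] is the SMARTS for an aldehyde: an sp2 carbon with one H, double-bonded to O and single-bonded to carbon.
The molecule carries 3 separate instances of an aldehyde (-CHO) meeting every constraint; each maps to a distinct set of atoms, giving 3 matches.

3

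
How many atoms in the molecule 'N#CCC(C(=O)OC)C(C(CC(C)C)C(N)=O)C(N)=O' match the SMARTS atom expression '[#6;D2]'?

3

The query [#6;D2] means: any carbon bonded to exactly two heavy atoms.
Check the 20 heavy atoms by environment: 3× C (D2) → match; 7× C (D3) → no; 3× N (D1) → no; 3× O (D1) → no; 1× O (D2) → no; 3× C (D1) → no.
That gives 3 matching atoms.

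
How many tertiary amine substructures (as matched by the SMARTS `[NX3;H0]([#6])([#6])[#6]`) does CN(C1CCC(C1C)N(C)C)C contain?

2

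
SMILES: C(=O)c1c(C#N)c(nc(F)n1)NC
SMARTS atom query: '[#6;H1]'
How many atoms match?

1

The query [#6;H1] means: any carbon bearing exactly one hydrogen.
Check the 13 heavy atoms by environment: 2× n (aromatic, H0) → no; 4× c (aromatic, H0) → no; 1× C (H0) → no; 1× N (H0) → no; 1× N (H1) → no; 1× C (H3) → no; 1× C (H1) → match; 1× O (H0) → no; 1× F (H0) → no.
That gives 1 matching atom.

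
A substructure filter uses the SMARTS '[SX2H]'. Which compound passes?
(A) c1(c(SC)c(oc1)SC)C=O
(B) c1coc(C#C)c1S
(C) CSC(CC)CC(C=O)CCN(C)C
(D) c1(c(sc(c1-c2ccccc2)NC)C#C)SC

B

[SX2H] describes an aliphatic sulfur with two connections, one being H (a thiol).
(A) has a methylthio ether (-SCH3) but the sulfur has H0 (bonded to two carbons), not H1.
(B) contains a thiol (-SH), which satisfies every atom and bond constraint.
(C) has a methylthio ether (-SCH3) but the sulfur has H0 (bonded to two carbons), not H1.
(D) has a methylthio ether (-SCH3) but the sulfur has H0 (bonded to two carbons), not H1.
So the answer is (B).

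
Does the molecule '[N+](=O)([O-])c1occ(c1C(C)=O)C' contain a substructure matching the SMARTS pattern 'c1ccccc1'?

No

The pattern c1ccccc1 describes six aromatic carbons in a ring — a benzene ring.
The closest candidate here is a methyl group (-CH3), but no six-membered all-carbon aromatic ring is present. No other fragment satisfies the full query, so there is no match.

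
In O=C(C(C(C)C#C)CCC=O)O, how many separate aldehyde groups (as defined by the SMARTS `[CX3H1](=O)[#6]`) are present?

[CX3H1](=O)[#6] is the SMARTS for an aldehyde: an sp2 carbon with one H, double-bonded to O and single-bonded to carbon.
Exactly one fragment in the molecule meets all constraints, giving 1 match.

1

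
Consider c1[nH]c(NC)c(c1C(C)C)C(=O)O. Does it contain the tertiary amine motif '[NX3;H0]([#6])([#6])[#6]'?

No

The pattern [NX3;H0]([#6])([#6])[#6] describes a trivalent nitrogen with no H, bonded to three carbons — a tertiary amine.
The closest candidate here is an N-methylamino group (-NHCH3), but the nitrogen still has one H (H1), not H0. No other fragment satisfies the full query, so there is no match.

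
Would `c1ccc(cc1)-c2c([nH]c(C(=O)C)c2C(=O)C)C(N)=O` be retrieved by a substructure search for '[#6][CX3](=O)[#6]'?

Yes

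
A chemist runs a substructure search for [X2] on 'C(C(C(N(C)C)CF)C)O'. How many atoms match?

The query [X2] means: any atom with exactly two total connections (bonds + H).
Check the 10 heavy atoms by environment: 7× C (X4) → no; 1× O (X2) → match; 1× N (X3) → no; 1× F (X1) → no.
That gives 1 matching atom.

1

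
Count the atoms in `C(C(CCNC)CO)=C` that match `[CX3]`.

The query [CX3] means: C with X3: aliphatic carbon with exactly 3 total connections.
Check the 9 heavy atoms by environment: 5× C (X4) → no; 1× N (X3) → no; 2× C (X3) → match; 1× O (X2) → no.
That gives 2 matching atoms.

2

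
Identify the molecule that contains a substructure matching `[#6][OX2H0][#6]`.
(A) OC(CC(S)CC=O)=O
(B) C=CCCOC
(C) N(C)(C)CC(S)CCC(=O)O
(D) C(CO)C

[#6][OX2H0][#6] describes an aliphatic oxygen bridging two carbons with no H on the oxygen (an ether).
(A) has a carboxylic acid group (-C(=O)OH) but the -OH oxygen has H1; the =O is OX1, not OX2.
(B) contains a methoxy ether (-OCH3), which satisfies every atom and bond constraint.
(C) has a carboxylic acid group (-C(=O)OH) but the -OH oxygen has H1; the =O is OX1, not OX2.
(D) has a hydroxyl group (-OH) but the oxygen has H1, not H0 bridging two carbons.
So the answer is (B).

B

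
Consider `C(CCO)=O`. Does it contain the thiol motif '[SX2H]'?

No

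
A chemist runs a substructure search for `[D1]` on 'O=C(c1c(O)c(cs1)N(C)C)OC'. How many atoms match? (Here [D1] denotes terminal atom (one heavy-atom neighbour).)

5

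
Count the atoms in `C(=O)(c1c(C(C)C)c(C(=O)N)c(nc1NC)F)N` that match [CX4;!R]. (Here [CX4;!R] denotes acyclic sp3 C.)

The query [CX4;!R] means: aliphatic carbon with four total connections, not in a ring.
Check the 18 heavy atoms by environment: 1× n (aromatic, X2, in 6-ring) → no; 5× c (aromatic, X3, in 6-ring) → no; 1× F (X1, acyclic) → no; 2× C (X3, acyclic) → no; 2× O (X1, acyclic) → no; 3× N (X3, acyclic) → no; 4× C (X4, acyclic) → match.
That gives 4 matching atoms.

4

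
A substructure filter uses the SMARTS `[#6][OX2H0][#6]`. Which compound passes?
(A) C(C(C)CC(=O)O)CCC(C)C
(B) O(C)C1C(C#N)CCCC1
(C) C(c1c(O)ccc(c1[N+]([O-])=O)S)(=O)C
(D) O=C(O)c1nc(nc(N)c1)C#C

B

[#6][OX2H0][#6] describes an aliphatic oxygen bridging two carbons with no H on the oxygen (an ether).
(A) has a carboxylic acid group (-C(=O)OH) but the -OH oxygen has H1; the =O is OX1, not OX2.
(B) contains a methoxy ether (-OCH3), which satisfies every atom and bond constraint.
(C) has a hydroxyl group (-OH) but the oxygen has H1, not H0 bridging two carbons.
(D) has a carboxylic acid group (-C(=O)OH) but the -OH oxygen has H1; the =O is OX1, not OX2.
So the answer is (B).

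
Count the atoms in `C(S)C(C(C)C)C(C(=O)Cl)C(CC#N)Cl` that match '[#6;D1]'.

The query [#6;D1] means: carbon bonded to exactly one heavy atom.
Check the 15 heavy atoms by environment: 3× C (D2) → no; 5× C (D3) → no; 2× C (D1) → match; 2× Cl (D1) → no; 1× N (D1) → no; 1× S (D1) → no; 1× O (D1) → no.
That gives 2 matching atoms.

2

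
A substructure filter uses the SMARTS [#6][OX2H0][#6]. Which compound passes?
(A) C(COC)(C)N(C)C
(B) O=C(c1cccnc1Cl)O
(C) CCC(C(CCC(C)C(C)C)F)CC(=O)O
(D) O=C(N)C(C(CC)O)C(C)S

[#6][OX2H0][#6] describes an aliphatic oxygen bridging two carbons with no H on the oxygen (an ether).
(A) contains a methoxy ether (-OCH3), which satisfies every atom and bond constraint.
(B) has a carboxylic acid group (-C(=O)OH) but the -OH oxygen has H1; the =O is OX1, not OX2.
(C) has a carboxylic acid group (-C(=O)OH) but the -OH oxygen has H1; the =O is OX1, not OX2.
(D) has a hydroxyl group (-OH) but the oxygen has H1, not H0 bridging two carbons.
So the answer is (A).

A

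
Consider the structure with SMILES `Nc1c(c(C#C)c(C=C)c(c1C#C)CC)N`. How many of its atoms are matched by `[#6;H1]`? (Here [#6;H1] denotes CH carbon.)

3

The query [#6;H1] means: any carbon bearing exactly one hydrogen.
Check the 16 heavy atoms by environment: 6× c (aromatic, H0) → no; 2× C (H2) → no; 1× C (H3) → no; 2× C (H0) → no; 3× C (H1) → match; 2× N (H2) → no.
That gives 3 matching atoms.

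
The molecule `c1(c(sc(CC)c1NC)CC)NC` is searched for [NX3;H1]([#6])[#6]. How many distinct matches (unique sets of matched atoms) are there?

2

[NX3;H1]([#6])[#6] is the SMARTS for a secondary amine: a trivalent nitrogen with one H, bonded to two carbons.
The molecule carries 2 separate instances of an N-methylamino group (-NHCH3) meeting every constraint; each maps to a distinct set of atoms, giving 2 matches.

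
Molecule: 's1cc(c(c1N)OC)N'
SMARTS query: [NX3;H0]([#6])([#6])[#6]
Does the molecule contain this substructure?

No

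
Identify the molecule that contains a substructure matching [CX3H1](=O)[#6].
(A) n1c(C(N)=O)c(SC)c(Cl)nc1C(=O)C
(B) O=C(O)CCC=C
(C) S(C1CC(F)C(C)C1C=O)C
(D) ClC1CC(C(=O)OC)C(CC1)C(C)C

[CX3H1](=O)[#6] describes an sp2 carbon with one H, double-bonded to O and single-bonded to carbon (an aldehyde).
(A) has an acetyl/ketone group (-C(=O)CH3) but the carbonyl carbon has H0 (two carbon neighbours), not H1.
(B) has a carboxylic acid group (-C(=O)OH) but the carbonyl carbon has H0 and is bonded to O, not H1.
(C) contains an aldehyde (-CHO), which satisfies every atom and bond constraint.
(D) has a methyl-ester group (-C(=O)OCH3) but the carbonyl carbon has H0, not H1.
So the answer is (C).

C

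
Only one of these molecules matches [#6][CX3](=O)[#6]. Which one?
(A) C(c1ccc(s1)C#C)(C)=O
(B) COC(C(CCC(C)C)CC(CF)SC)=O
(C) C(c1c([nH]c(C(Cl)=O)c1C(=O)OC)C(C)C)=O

[#6][CX3](=O)[#6] describes a carbonyl carbon (no H) flanked by two carbons (a ketone).
(A) contains an acetyl/ketone group (-C(=O)CH3), which satisfies every atom and bond constraint.
(B) has a methyl-ester group (-C(=O)OCH3) but one neighbour of the carbonyl carbon is O, not C.
(C) has a methyl-ester group (-C(=O)OCH3) but one neighbour of the carbonyl carbon is O, not C.
So the answer is (A).

A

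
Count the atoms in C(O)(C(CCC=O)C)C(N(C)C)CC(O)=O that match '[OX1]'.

The query [OX1] means: aliphatic oxygen with one total connection — typically a carbonyl =O or an oxide.
Check the 16 heavy atoms by environment: 9× C (X4) → no; 2× C (X3) → no; 2× O (X1) → match; 2× O (X2) → no; 1× N (X3) → no.
That gives 2 matching atoms.

2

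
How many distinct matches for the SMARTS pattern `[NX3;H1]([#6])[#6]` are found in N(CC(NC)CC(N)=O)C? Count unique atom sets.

2

[NX3;H1]([#6])[#6] is the SMARTS for a secondary amine: a trivalent nitrogen with one H, bonded to two carbons.
The molecule carries 2 separate instances of an N-methylamino group (-NHCH3) meeting every constraint; each maps to a distinct set of atoms, giving 2 matches.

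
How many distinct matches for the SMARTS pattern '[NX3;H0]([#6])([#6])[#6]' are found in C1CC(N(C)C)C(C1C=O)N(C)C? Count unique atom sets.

2

[NX3;H0]([#6])([#6])[#6] is the SMARTS for a tertiary amine: a trivalent nitrogen with no H, bonded to three carbons.
The molecule carries 2 separate instances of a dimethylamino group (-N(CH3)2) meeting every constraint; each maps to a distinct set of atoms, giving 2 matches.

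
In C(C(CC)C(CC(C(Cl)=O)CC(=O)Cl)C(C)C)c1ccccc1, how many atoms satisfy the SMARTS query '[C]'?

13

The query [C] means: uppercase C matches aliphatic (non-aromatic) carbon only.
Check the 23 heavy atoms by environment: 13× C → match; 2× O → no; 2× Cl → no; 6× c (aromatic) → no.
That gives 13 matching atoms.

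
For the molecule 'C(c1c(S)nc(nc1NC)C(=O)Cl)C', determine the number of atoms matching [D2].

The query [D2] means: atom with exactly two heavy-atom neighbours.
Check the 14 heavy atoms by environment: 2× n (aromatic, D2) → match; 4× c (aromatic, D3) → no; 1× N (D2) → match; 2× C (D1) → no; 1× C (D2) → match; 1× S (D1) → no; 1× C (D3) → no; 1× O (D1) → no; 1× Cl (D1) → no.
Summing the matching environments: 2 + 1 + 1 = 4 matching atoms.

4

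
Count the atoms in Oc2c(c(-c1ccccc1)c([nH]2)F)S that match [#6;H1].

5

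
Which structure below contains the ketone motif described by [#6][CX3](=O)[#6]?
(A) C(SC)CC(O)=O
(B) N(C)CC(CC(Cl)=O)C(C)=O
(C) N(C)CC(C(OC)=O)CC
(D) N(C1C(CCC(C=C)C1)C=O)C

B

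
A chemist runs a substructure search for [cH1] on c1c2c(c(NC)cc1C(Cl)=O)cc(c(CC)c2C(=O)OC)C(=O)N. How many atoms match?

Check the 24 heavy atoms by environment: 7× c (aromatic, H0) → no; 3× c (aromatic, H1) → match; 3× C (H0) → no; 4× O (H0) → no; 1× N (H2) → no; 3× C (H3) → no; 1× C (H2) → no; 1× Cl (H0) → no; 1× N (H1) → no.
That gives 3 matching atoms.

3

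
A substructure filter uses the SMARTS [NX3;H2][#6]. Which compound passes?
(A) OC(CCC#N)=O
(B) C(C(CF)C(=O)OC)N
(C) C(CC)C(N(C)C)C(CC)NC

B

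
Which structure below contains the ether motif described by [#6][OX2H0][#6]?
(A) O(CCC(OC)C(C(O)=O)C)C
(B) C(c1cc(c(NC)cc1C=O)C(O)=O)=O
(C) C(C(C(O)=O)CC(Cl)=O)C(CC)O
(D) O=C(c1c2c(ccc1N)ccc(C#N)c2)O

A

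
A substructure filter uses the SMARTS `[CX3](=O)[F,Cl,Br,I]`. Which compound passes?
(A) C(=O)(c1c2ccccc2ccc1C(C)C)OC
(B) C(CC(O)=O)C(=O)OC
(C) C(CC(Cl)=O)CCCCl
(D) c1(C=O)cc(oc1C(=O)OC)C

C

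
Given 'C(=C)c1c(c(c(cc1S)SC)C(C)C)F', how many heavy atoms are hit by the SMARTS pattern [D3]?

6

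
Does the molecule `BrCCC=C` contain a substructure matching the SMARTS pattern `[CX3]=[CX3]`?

The pattern [CX3]=[CX3] describes a non-aromatic C=C double bond between two sp2 carbons — an alkene.
The molecule carries a vinyl group (-CH=CH2), whose atoms satisfy every constraint of the query, so the pattern matches.

Yes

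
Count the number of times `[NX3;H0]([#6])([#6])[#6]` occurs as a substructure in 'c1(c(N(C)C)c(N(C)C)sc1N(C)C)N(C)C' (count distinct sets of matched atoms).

[NX3;H0]([#6])([#6])[#6] is the SMARTS for a tertiary amine: a trivalent nitrogen with no H, bonded to three carbons.
The molecule carries 4 separate instances of a dimethylamino group (-N(CH3)2) meeting every constraint; each maps to a distinct set of atoms, giving 4 matches.

4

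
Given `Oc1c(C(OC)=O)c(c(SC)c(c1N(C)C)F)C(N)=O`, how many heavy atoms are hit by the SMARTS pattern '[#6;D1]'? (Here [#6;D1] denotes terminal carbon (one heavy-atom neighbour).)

4

The query [#6;D1] means: carbon bonded to exactly one heavy atom.
Check the 20 heavy atoms by environment: 6× c (aromatic, D3) → no; 1× N (D3) → no; 4× C (D1) → match; 1× F (D1) → no; 2× C (D3) → no; 3× O (D1) → no; 1× N (D1) → no; 1× S (D2) → no; 1× O (D2) → no.
That gives 4 matching atoms.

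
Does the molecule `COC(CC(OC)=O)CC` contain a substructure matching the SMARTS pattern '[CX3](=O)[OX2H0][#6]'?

Yes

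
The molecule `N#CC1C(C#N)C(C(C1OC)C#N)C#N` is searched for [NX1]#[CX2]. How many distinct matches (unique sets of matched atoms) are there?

4

[NX1]#[CX2] is the SMARTS for a nitrile: a nitrogen triple-bonded to a two-connected carbon.
The molecule carries 4 separate instances of a nitrile (-C#N) meeting every constraint; each maps to a distinct set of atoms, giving 4 matches.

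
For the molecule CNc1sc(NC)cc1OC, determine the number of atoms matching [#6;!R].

3

The query [#6;!R] means: carbon not in any ring.
Check the 11 heavy atoms by environment: 1× s (aromatic, in 5-ring) → no; 4× c (aromatic, in 5-ring) → no; 2× N (acyclic) → no; 3× C (acyclic) → match; 1× O (acyclic) → no.
That gives 3 matching atoms.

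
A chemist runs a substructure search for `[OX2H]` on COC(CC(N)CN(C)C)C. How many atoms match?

0

The query [OX2H] means: aliphatic oxygen with two connections, one of which is H — an -OH oxygen.
Check the 11 heavy atoms by environment: 2× C (H2, X4) → no; 2× C (H1, X4) → no; 4× C (H3, X4) → no; 1× N (H0, X3) → no; 1× N (H2, X3) → no; 1× O (H0, X2) → no.
No environment satisfies the query, so 0 matching atoms.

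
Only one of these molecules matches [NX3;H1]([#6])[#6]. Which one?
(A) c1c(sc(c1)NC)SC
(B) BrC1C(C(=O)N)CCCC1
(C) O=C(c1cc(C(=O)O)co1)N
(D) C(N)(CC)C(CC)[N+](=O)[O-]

[NX3;H1]([#6])[#6] describes a trivalent nitrogen with one H, bonded to two carbons (a secondary amine).
(A) contains an N-methylamino group (-NHCH3), which satisfies every atom and bond constraint.
(B) has a primary amide (-C(=O)NH2) but the -C(=O)NH2 nitrogen has H2, not H1.
(C) has a primary amide (-C(=O)NH2) but the -C(=O)NH2 nitrogen has H2, not H1.
(D) has a primary amino group (-NH2) but the nitrogen has H2 and only one carbon neighbour.
So the answer is (A).

A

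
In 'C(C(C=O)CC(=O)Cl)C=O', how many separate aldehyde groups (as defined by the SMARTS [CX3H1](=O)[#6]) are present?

[CX3H1](=O)[#6] is the SMARTS for an aldehyde: an sp2 carbon with one H, double-bonded to O and single-bonded to carbon.
The molecule carries 2 separate instances of an aldehyde (-CHO) meeting every constraint; each maps to a distinct set of atoms, giving 2 matches.

2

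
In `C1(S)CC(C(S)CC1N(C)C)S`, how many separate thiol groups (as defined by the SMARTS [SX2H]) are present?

[SX2H] is the SMARTS for a thiol: an aliphatic sulfur with two connections, one being H.
The molecule carries 3 separate instances of a thiol (-SH) meeting every constraint; each maps to a distinct set of atoms, giving 3 matches.

3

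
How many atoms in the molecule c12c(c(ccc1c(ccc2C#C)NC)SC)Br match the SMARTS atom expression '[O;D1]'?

0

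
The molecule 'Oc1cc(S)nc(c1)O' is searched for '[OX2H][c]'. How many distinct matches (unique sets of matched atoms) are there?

[OX2H][c] is the SMARTS for a phenol: a hydroxyl oxygen attached to an aromatic carbon.
The molecule carries 2 separate instances of a hydroxyl group (-OH) meeting every constraint; each maps to a distinct set of atoms, giving 2 matches.

2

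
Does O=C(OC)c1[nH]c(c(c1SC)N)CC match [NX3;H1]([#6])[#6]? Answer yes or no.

No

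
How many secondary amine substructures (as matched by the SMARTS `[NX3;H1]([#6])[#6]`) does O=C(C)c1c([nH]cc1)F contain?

0

[NX3;H1]([#6])[#6] is the SMARTS for a secondary amine: a trivalent nitrogen with one H, bonded to two carbons.
No fragment in the molecule satisfies every constraint, giving 0 matches.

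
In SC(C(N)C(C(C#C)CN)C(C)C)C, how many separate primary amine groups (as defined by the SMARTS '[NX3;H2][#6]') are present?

2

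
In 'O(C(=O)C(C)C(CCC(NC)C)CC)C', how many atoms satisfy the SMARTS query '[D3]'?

4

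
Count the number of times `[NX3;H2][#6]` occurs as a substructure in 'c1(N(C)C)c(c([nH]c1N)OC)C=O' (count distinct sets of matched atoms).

1

[NX3;H2][#6] is the SMARTS for a primary amine: a trivalent nitrogen with two H attached to carbon.
Exactly one fragment in the molecule meets all constraints, giving 1 match.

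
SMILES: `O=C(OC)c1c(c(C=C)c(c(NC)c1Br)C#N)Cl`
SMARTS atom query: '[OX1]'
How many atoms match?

Check the 18 heavy atoms by environment: 6× c (aromatic, X3) → no; 3× C (X3) → no; 1× O (X1) → match; 1× O (X2) → no; 2× C (X4) → no; 1× C (X2) → no; 1× N (X1) → no; 1× Cl (X1) → no; 1× N (X3) → no; 1× Br (X1) → no.
That gives 1 matching atom.

1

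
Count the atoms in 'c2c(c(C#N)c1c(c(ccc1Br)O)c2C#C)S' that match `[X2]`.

5

The query [X2] means: any atom with exactly two total connections (bonds + H).
Check the 17 heavy atoms by environment: 10× c (aromatic, X3) → no; 3× C (X2) → match; 1× O (X2) → match; 1× S (X2) → match; 1× N (X1) → no; 1× Br (X1) → no.
Summing the matching environments: 3 + 1 + 1 = 5 matching atoms.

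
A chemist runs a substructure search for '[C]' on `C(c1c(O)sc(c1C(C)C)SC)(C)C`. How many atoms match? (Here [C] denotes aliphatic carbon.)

The query [C] means: uppercase C matches aliphatic (non-aromatic) carbon only.
Check the 14 heavy atoms by environment: 1× s (aromatic) → no; 4× c (aromatic) → no; 1× O → no; 7× C → match; 1× S → no.
That gives 7 matching atoms.

7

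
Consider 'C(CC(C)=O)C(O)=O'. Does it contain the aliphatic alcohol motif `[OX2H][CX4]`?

The pattern [OX2H][CX4] describes a hydroxyl oxygen bound to an sp3 (X4) carbon — an aliphatic alcohol.
The closest candidate here is a carboxylic acid group (-C(=O)OH), but the -OH is on a CX3 carbonyl carbon, not a CX4 carbon. No other fragment satisfies the full query, so there is no match.

No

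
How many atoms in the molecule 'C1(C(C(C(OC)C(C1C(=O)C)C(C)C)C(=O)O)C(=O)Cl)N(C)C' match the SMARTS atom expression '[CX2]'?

0

The query [CX2] means: C with X2: aliphatic carbon with exactly 2 total connections.
Check the 23 heavy atoms by environment: 13× C (X4) → no; 3× C (X3) → no; 3× O (X1) → no; 2× O (X2) → no; 1× Cl (X1) → no; 1× N (X3) → no.
No environment satisfies the query, so 0 matching atoms.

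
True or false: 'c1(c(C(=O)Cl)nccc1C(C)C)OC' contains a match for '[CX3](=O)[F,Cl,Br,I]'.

The pattern [CX3](=O)[F,Cl,Br,I] describes a carbonyl carbon bonded to a halogen — an acyl halide.
The molecule carries an acyl chloride (-C(=O)Cl), whose atoms satisfy every constraint of the query, so the pattern matches.

True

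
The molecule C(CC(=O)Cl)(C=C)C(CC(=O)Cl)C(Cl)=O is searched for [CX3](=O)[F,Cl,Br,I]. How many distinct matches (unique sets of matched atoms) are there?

3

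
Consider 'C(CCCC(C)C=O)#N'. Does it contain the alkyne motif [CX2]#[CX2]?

No

The pattern [CX2]#[CX2] describes a carbon-carbon triple bond — an alkyne.
The closest candidate here is a nitrile (-C#N), but the triple bond is C#N, not C#C. No other fragment satisfies the full query, so there is no match.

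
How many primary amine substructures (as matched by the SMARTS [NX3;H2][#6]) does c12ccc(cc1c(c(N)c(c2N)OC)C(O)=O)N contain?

3

[NX3;H2][#6] is the SMARTS for a primary amine: a trivalent nitrogen with two H attached to carbon.
The molecule carries 3 separate instances of a primary amino group (-NH2) meeting every constraint; each maps to a distinct set of atoms, giving 3 matches.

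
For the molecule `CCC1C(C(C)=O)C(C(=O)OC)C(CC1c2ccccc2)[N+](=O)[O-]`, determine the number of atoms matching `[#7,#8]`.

The query [#7,#8] means: nitrogen or oxygen (comma = OR).
Check the 24 heavy atoms by environment: 12× C → no; 1× N (charge +1) → match; 1× O (charge -1) → match; 4× O → match; 6× c (aromatic) → no.
Summing the matching environments: 1 + 1 + 4 = 6 matching atoms.

6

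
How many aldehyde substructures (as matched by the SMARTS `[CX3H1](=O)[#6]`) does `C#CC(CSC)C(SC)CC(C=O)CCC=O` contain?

[CX3H1](=O)[#6] is the SMARTS for an aldehyde: an sp2 carbon with one H, double-bonded to O and single-bonded to carbon.
The molecule carries 2 separate instances of an aldehyde (-CHO) meeting every constraint; each maps to a distinct set of atoms, giving 2 matches.

2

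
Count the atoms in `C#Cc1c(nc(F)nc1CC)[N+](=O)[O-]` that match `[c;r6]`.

4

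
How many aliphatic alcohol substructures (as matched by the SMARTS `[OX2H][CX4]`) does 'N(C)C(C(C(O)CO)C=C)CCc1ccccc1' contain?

2

[OX2H][CX4] is the SMARTS for an aliphatic alcohol: a hydroxyl oxygen bound to an sp3 (X4) carbon.
The molecule carries 2 separate instances of a hydroxyl group (-OH) meeting every constraint; each maps to a distinct set of atoms, giving 2 matches.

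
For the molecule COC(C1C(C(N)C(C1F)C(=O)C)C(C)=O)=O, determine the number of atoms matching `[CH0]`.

The query [CH0] means: aliphatic carbon with no attached hydrogen.
Check the 17 heavy atoms by environment: 5× C (H1) → no; 3× C (H0) → match; 4× O (H0) → no; 3× C (H3) → no; 1× F (H0) → no; 1× N (H2) → no.
That gives 3 matching atoms.

3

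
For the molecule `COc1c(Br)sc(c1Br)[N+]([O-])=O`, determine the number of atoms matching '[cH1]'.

Check the 12 heavy atoms by environment: 1× s (aromatic, H0) → no; 4× c (aromatic, H0) → no; 2× O (H0) → no; 1× C (H3) → no; 2× Br (H0) → no; 1× N (charge +1, H0) → no; 1× O (charge -1, H0) → no.
No environment satisfies the query, so 0 matching atoms.

0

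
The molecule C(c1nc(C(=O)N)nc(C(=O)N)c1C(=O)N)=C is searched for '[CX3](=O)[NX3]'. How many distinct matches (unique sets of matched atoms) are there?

3

[CX3](=O)[NX3] is the SMARTS for an amide: a carbonyl carbon bonded to a trivalent nitrogen.
The molecule carries 3 separate instances of a primary amide (-C(=O)NH2) meeting every constraint; each maps to a distinct set of atoms, giving 3 matches.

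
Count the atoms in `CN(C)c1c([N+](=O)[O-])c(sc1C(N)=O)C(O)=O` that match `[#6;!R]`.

The query [#6;!R] means: carbon not in any ring.
Check the 17 heavy atoms by environment: 1× s (aromatic, in 5-ring) → no; 4× c (aromatic, in 5-ring) → no; 1× N (charge +1, acyclic) → no; 1× O (charge -1, acyclic) → no; 4× O (acyclic) → no; 4× C (acyclic) → match; 2× N (acyclic) → no.
That gives 4 matching atoms.

4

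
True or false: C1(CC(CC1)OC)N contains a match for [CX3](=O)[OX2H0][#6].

The pattern [CX3](=O)[OX2H0][#6] describes a carbonyl carbon bonded to an oxygen that is itself bonded to carbon (no H on that O) — an ester.
The closest candidate here is a methoxy ether (-OCH3), but the ether oxygen is not adjacent to a C=O carbon. No other fragment satisfies the full query, so there is no match.

False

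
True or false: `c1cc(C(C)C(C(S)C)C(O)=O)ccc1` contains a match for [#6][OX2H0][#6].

The pattern [#6][OX2H0][#6] describes an aliphatic oxygen bridging two carbons with no H on the oxygen — an ether.
The closest candidate here is a carboxylic acid group (-C(=O)OH), but the -OH oxygen has H1; the =O is OX1, not OX2. No other fragment satisfies the full query, so there is no match.

False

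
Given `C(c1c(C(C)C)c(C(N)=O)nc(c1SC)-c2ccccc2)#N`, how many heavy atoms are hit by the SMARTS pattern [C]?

6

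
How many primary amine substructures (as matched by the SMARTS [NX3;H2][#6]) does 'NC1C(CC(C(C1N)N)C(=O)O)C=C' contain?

3

[NX3;H2][#6] is the SMARTS for a primary amine: a trivalent nitrogen with two H attached to carbon.
The molecule carries 3 separate instances of a primary amino group (-NH2) meeting every constraint; each maps to a distinct set of atoms, giving 3 matches.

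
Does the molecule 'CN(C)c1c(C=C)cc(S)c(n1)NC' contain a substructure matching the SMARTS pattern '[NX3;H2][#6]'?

No

The pattern [NX3;H2][#6] describes a trivalent nitrogen with two H attached to carbon — a primary amine.
The closest candidate here is an N-methylamino group (-NHCH3), but the nitrogen bears two carbons and only one H (H1), not H2. No other fragment satisfies the full query, so there is no match.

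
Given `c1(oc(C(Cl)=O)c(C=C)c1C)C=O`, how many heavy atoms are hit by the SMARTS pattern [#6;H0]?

5

The query [#6;H0] means: any carbon with no attached hydrogen.
Check the 13 heavy atoms by environment: 1× o (aromatic, H0) → no; 4× c (aromatic, H0) → match; 2× C (H1) → no; 1× C (H2) → no; 1× C (H3) → no; 1× C (H0) → match; 2× O (H0) → no; 1× Cl (H0) → no.
Summing the matching environments: 4 + 1 = 5 matching atoms.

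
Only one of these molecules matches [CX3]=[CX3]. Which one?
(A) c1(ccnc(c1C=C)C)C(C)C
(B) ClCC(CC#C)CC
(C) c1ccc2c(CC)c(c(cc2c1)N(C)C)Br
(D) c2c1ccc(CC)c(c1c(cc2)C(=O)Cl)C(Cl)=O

A

[CX3]=[CX3] describes a non-aromatic C=C double bond between two sp2 carbons (an alkene).
(A) contains a vinyl group (-CH=CH2), which satisfies every atom and bond constraint.
(B) has an ethyl group (-CH2CH3) but its C-C bond is a single bond between CX4 carbons, not CX3=CX3.
(C) has an ethyl group (-CH2CH3) but its C-C bond is a single bond between CX4 carbons, not CX3=CX3.
(D) has an ethyl group (-CH2CH3) but its C-C bond is a single bond between CX4 carbons, not CX3=CX3.
So the answer is (A).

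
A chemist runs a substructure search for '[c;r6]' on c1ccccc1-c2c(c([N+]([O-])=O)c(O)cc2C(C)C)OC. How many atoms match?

12

The query [c;r6] means: aromatic carbon that belongs to a six-membered ring.
Check the 21 heavy atoms by environment: 12× c (aromatic, in 6-ring) → match; 3× O (acyclic) → no; 4× C (acyclic) → no; 1× N (charge +1, acyclic) → no; 1× O (charge -1, acyclic) → no.
That gives 12 matching atoms.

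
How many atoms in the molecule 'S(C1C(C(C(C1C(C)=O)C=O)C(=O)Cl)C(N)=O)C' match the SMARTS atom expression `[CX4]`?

7

The query [CX4] means: C with X4: aliphatic carbon with exactly 4 total connections (bonds + H).
Check the 18 heavy atoms by environment: 7× C (X4) → match; 1× S (X2) → no; 4× C (X3) → no; 4× O (X1) → no; 1× Cl (X1) → no; 1× N (X3) → no.
That gives 7 matching atoms.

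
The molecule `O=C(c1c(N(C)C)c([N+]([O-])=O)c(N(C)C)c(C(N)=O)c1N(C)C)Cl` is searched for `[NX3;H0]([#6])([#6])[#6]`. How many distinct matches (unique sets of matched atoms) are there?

[NX3;H0]([#6])([#6])[#6] is the SMARTS for a tertiary amine: a trivalent nitrogen with no H, bonded to three carbons.
The molecule carries 3 separate instances of a dimethylamino group (-N(CH3)2) meeting every constraint; each maps to a distinct set of atoms, giving 3 matches.

3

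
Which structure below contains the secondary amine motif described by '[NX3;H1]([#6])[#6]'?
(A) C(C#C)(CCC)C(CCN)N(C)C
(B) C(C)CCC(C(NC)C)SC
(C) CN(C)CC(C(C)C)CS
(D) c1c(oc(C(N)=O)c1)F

B

[NX3;H1]([#6])[#6] describes a trivalent nitrogen with one H, bonded to two carbons (a secondary amine).
(A) has a dimethylamino group (-N(CH3)2) but the nitrogen has H0, not H1.
(B) contains an N-methylamino group (-NHCH3), which satisfies every atom and bond constraint.
(C) has a dimethylamino group (-N(CH3)2) but the nitrogen has H0, not H1.
(D) has a primary amide (-C(=O)NH2) but the -C(=O)NH2 nitrogen has H2, not H1.
So the answer is (B).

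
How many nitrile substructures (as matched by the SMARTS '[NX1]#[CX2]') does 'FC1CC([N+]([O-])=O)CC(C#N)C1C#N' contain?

2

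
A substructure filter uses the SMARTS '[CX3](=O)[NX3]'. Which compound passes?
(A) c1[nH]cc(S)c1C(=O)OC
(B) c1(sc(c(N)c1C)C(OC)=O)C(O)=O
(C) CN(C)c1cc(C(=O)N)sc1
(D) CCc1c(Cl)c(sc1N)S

[CX3](=O)[NX3] describes a carbonyl carbon bonded to a trivalent nitrogen (an amide).
(A) has a methyl-ester group (-C(=O)OCH3) but the carbonyl is bonded to O, not to an NX3 nitrogen.
(B) has a carboxylic acid group (-C(=O)OH) but the carbonyl is bonded to O, not to an NX3 nitrogen.
(C) contains a primary amide (-C(=O)NH2), which satisfies every atom and bond constraint.
(D) has a primary amino group (-NH2) but the -NH2 is not attached to a carbonyl carbon.
So the answer is (C).

C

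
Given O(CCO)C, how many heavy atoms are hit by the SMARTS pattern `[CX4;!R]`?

3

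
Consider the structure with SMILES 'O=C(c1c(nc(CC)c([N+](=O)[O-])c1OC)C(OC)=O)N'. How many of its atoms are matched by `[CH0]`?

2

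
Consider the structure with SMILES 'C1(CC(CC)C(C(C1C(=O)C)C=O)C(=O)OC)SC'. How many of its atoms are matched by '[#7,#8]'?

4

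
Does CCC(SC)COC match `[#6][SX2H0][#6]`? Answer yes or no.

Yes

The pattern [#6][SX2H0][#6] describes an aliphatic sulfur bridging two carbons with no H on the sulfur — a thioether.
The molecule carries a methylthio ether (-SCH3), whose atoms satisfy every constraint of the query, so the pattern matches.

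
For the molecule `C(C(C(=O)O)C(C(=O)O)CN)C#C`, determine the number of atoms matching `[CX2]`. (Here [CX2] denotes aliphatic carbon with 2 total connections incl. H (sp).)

2

The query [CX2] means: C with X2: aliphatic carbon with exactly 2 total connections.
Check the 13 heavy atoms by environment: 4× C (X4) → no; 1× N (X3) → no; 2× C (X2) → match; 2× C (X3) → no; 2× O (X1) → no; 2× O (X2) → no.
That gives 2 matching atoms.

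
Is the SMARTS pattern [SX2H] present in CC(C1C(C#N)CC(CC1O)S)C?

Yes

The pattern [SX2H] describes an aliphatic sulfur with two connections, one being H — a thiol.
The molecule carries a thiol (-SH), whose atoms satisfy every constraint of the query, so the pattern matches.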